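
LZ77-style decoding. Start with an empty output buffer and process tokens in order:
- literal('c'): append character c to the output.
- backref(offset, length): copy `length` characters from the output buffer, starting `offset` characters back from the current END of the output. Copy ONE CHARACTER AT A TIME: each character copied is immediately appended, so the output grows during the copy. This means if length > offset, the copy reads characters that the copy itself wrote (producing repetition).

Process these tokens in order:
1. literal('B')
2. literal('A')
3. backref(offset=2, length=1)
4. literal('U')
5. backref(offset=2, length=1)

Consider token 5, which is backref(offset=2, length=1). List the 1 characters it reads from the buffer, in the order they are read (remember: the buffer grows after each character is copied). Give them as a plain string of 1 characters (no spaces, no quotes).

Token 1: literal('B'). Output: "B"
Token 2: literal('A'). Output: "BA"
Token 3: backref(off=2, len=1). Copied 'B' from pos 0. Output: "BAB"
Token 4: literal('U'). Output: "BABU"
Token 5: backref(off=2, len=1). Buffer before: "BABU" (len 4)
  byte 1: read out[2]='B', append. Buffer now: "BABUB"

Answer: B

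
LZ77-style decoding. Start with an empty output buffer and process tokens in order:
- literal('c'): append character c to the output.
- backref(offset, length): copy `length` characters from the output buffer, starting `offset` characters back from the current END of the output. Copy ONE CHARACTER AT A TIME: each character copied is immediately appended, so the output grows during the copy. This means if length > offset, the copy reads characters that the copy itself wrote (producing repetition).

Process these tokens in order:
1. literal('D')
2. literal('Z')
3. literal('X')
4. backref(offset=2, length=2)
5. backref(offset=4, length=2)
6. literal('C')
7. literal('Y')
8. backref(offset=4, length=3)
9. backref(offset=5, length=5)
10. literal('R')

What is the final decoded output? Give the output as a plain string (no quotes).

Answer: DZXZXZXCYZXCCYZXCR

Derivation:
Token 1: literal('D'). Output: "D"
Token 2: literal('Z'). Output: "DZ"
Token 3: literal('X'). Output: "DZX"
Token 4: backref(off=2, len=2). Copied 'ZX' from pos 1. Output: "DZXZX"
Token 5: backref(off=4, len=2). Copied 'ZX' from pos 1. Output: "DZXZXZX"
Token 6: literal('C'). Output: "DZXZXZXC"
Token 7: literal('Y'). Output: "DZXZXZXCY"
Token 8: backref(off=4, len=3). Copied 'ZXC' from pos 5. Output: "DZXZXZXCYZXC"
Token 9: backref(off=5, len=5). Copied 'CYZXC' from pos 7. Output: "DZXZXZXCYZXCCYZXC"
Token 10: literal('R'). Output: "DZXZXZXCYZXCCYZXCR"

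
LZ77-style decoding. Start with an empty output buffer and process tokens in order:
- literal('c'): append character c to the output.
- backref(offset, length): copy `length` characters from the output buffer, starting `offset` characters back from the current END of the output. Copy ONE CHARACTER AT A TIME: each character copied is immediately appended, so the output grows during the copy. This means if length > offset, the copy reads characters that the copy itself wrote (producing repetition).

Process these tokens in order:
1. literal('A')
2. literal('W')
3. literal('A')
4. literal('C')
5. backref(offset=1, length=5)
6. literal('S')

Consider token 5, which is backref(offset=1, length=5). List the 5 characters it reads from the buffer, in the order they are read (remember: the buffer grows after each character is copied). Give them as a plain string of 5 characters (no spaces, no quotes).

Answer: CCCCC

Derivation:
Token 1: literal('A'). Output: "A"
Token 2: literal('W'). Output: "AW"
Token 3: literal('A'). Output: "AWA"
Token 4: literal('C'). Output: "AWAC"
Token 5: backref(off=1, len=5). Buffer before: "AWAC" (len 4)
  byte 1: read out[3]='C', append. Buffer now: "AWACC"
  byte 2: read out[4]='C', append. Buffer now: "AWACCC"
  byte 3: read out[5]='C', append. Buffer now: "AWACCCC"
  byte 4: read out[6]='C', append. Buffer now: "AWACCCCC"
  byte 5: read out[7]='C', append. Buffer now: "AWACCCCCC"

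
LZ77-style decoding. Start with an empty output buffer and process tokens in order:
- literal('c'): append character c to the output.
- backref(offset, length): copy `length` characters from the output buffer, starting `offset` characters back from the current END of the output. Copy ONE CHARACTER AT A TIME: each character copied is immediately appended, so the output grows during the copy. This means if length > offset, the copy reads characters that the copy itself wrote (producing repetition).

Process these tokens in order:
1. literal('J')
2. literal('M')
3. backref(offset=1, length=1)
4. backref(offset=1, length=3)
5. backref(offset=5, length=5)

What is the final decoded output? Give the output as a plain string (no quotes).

Answer: JMMMMMMMMMM

Derivation:
Token 1: literal('J'). Output: "J"
Token 2: literal('M'). Output: "JM"
Token 3: backref(off=1, len=1). Copied 'M' from pos 1. Output: "JMM"
Token 4: backref(off=1, len=3) (overlapping!). Copied 'MMM' from pos 2. Output: "JMMMMM"
Token 5: backref(off=5, len=5). Copied 'MMMMM' from pos 1. Output: "JMMMMMMMMMM"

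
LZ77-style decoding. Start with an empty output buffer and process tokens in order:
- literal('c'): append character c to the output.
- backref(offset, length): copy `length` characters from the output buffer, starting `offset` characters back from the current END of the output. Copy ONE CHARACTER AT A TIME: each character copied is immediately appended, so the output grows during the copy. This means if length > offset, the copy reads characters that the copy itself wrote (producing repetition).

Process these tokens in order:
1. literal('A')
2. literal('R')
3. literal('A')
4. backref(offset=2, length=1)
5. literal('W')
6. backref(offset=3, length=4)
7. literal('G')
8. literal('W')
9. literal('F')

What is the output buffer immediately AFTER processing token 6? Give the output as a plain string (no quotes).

Answer: ARARWARWA

Derivation:
Token 1: literal('A'). Output: "A"
Token 2: literal('R'). Output: "AR"
Token 3: literal('A'). Output: "ARA"
Token 4: backref(off=2, len=1). Copied 'R' from pos 1. Output: "ARAR"
Token 5: literal('W'). Output: "ARARW"
Token 6: backref(off=3, len=4) (overlapping!). Copied 'ARWA' from pos 2. Output: "ARARWARWA"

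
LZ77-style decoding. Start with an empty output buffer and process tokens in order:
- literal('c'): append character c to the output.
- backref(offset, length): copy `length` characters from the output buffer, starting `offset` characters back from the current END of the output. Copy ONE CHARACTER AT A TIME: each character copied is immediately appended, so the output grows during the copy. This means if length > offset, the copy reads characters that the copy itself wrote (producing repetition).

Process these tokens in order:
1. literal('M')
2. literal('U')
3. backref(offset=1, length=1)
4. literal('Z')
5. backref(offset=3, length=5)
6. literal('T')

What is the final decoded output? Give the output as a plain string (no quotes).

Token 1: literal('M'). Output: "M"
Token 2: literal('U'). Output: "MU"
Token 3: backref(off=1, len=1). Copied 'U' from pos 1. Output: "MUU"
Token 4: literal('Z'). Output: "MUUZ"
Token 5: backref(off=3, len=5) (overlapping!). Copied 'UUZUU' from pos 1. Output: "MUUZUUZUU"
Token 6: literal('T'). Output: "MUUZUUZUUT"

Answer: MUUZUUZUUT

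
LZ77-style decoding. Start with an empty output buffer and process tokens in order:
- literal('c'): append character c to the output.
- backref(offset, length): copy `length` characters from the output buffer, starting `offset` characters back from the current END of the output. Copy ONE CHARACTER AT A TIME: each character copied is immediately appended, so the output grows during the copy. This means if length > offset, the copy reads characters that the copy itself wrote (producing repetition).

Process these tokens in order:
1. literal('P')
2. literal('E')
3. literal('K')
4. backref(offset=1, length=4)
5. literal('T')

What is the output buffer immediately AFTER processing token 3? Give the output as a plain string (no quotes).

Token 1: literal('P'). Output: "P"
Token 2: literal('E'). Output: "PE"
Token 3: literal('K'). Output: "PEK"

Answer: PEK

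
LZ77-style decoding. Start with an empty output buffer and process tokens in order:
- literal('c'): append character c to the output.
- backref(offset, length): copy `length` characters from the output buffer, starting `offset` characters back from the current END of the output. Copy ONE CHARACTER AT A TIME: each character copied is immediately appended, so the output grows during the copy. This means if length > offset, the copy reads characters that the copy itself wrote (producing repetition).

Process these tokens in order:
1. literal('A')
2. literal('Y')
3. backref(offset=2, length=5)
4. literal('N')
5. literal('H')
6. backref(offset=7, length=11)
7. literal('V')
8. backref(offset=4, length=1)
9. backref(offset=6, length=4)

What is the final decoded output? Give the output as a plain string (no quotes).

Token 1: literal('A'). Output: "A"
Token 2: literal('Y'). Output: "AY"
Token 3: backref(off=2, len=5) (overlapping!). Copied 'AYAYA' from pos 0. Output: "AYAYAYA"
Token 4: literal('N'). Output: "AYAYAYAN"
Token 5: literal('H'). Output: "AYAYAYANH"
Token 6: backref(off=7, len=11) (overlapping!). Copied 'AYAYANHAYAY' from pos 2. Output: "AYAYAYANHAYAYANHAYAY"
Token 7: literal('V'). Output: "AYAYAYANHAYAYANHAYAYV"
Token 8: backref(off=4, len=1). Copied 'Y' from pos 17. Output: "AYAYAYANHAYAYANHAYAYVY"
Token 9: backref(off=6, len=4). Copied 'AYAY' from pos 16. Output: "AYAYAYANHAYAYANHAYAYVYAYAY"

Answer: AYAYAYANHAYAYANHAYAYVYAYAY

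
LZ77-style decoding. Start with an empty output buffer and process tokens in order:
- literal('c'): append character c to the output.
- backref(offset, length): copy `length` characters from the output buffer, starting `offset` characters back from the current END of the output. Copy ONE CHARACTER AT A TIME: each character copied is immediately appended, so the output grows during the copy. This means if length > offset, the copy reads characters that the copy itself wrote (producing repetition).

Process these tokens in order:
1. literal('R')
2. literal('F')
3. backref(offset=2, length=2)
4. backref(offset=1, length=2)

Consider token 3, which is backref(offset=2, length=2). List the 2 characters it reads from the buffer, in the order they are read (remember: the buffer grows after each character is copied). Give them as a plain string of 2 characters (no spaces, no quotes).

Token 1: literal('R'). Output: "R"
Token 2: literal('F'). Output: "RF"
Token 3: backref(off=2, len=2). Buffer before: "RF" (len 2)
  byte 1: read out[0]='R', append. Buffer now: "RFR"
  byte 2: read out[1]='F', append. Buffer now: "RFRF"

Answer: RF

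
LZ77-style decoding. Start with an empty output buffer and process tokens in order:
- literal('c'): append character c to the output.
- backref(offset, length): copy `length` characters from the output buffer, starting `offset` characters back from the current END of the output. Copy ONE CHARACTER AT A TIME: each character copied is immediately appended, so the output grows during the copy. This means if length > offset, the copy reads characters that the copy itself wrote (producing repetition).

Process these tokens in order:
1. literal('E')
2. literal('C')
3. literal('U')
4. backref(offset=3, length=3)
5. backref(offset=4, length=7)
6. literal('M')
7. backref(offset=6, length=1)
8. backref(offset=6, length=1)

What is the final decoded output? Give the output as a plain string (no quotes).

Token 1: literal('E'). Output: "E"
Token 2: literal('C'). Output: "EC"
Token 3: literal('U'). Output: "ECU"
Token 4: backref(off=3, len=3). Copied 'ECU' from pos 0. Output: "ECUECU"
Token 5: backref(off=4, len=7) (overlapping!). Copied 'UECUUEC' from pos 2. Output: "ECUECUUECUUEC"
Token 6: literal('M'). Output: "ECUECUUECUUECM"
Token 7: backref(off=6, len=1). Copied 'C' from pos 8. Output: "ECUECUUECUUECMC"
Token 8: backref(off=6, len=1). Copied 'U' from pos 9. Output: "ECUECUUECUUECMCU"

Answer: ECUECUUECUUECMCU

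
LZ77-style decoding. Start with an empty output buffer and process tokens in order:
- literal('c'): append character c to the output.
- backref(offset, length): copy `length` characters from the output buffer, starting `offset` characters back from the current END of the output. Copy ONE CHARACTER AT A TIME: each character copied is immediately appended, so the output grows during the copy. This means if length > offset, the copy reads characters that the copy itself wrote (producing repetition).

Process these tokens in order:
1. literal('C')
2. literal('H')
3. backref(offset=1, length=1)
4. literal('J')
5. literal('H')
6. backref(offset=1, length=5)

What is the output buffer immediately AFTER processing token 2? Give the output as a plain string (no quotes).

Answer: CH

Derivation:
Token 1: literal('C'). Output: "C"
Token 2: literal('H'). Output: "CH"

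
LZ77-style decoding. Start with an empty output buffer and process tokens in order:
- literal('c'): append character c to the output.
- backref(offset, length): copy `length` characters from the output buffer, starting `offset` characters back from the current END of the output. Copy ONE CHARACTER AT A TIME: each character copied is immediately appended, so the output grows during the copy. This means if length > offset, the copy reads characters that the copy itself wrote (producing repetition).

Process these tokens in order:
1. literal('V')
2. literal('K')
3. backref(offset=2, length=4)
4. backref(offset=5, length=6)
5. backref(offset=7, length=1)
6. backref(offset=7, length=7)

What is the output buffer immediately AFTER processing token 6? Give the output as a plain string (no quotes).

Answer: VKVKVKKVKVKKKKVKVKKK

Derivation:
Token 1: literal('V'). Output: "V"
Token 2: literal('K'). Output: "VK"
Token 3: backref(off=2, len=4) (overlapping!). Copied 'VKVK' from pos 0. Output: "VKVKVK"
Token 4: backref(off=5, len=6) (overlapping!). Copied 'KVKVKK' from pos 1. Output: "VKVKVKKVKVKK"
Token 5: backref(off=7, len=1). Copied 'K' from pos 5. Output: "VKVKVKKVKVKKK"
Token 6: backref(off=7, len=7). Copied 'KVKVKKK' from pos 6. Output: "VKVKVKKVKVKKKKVKVKKK"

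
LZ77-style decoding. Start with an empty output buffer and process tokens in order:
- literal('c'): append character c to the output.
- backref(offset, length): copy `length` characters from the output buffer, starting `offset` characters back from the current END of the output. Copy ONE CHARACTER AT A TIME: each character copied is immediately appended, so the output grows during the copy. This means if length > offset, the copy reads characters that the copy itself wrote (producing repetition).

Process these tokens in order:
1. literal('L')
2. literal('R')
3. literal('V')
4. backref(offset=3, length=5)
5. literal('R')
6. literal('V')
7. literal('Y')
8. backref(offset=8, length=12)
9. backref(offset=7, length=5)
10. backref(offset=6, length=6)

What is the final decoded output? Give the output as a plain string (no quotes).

Answer: LRVLRVLRRVYLRVLRRVYLRVLRVYLRLRVYLR

Derivation:
Token 1: literal('L'). Output: "L"
Token 2: literal('R'). Output: "LR"
Token 3: literal('V'). Output: "LRV"
Token 4: backref(off=3, len=5) (overlapping!). Copied 'LRVLR' from pos 0. Output: "LRVLRVLR"
Token 5: literal('R'). Output: "LRVLRVLRR"
Token 6: literal('V'). Output: "LRVLRVLRRV"
Token 7: literal('Y'). Output: "LRVLRVLRRVY"
Token 8: backref(off=8, len=12) (overlapping!). Copied 'LRVLRRVYLRVL' from pos 3. Output: "LRVLRVLRRVYLRVLRRVYLRVL"
Token 9: backref(off=7, len=5). Copied 'RVYLR' from pos 16. Output: "LRVLRVLRRVYLRVLRRVYLRVLRVYLR"
Token 10: backref(off=6, len=6). Copied 'LRVYLR' from pos 22. Output: "LRVLRVLRRVYLRVLRRVYLRVLRVYLRLRVYLR"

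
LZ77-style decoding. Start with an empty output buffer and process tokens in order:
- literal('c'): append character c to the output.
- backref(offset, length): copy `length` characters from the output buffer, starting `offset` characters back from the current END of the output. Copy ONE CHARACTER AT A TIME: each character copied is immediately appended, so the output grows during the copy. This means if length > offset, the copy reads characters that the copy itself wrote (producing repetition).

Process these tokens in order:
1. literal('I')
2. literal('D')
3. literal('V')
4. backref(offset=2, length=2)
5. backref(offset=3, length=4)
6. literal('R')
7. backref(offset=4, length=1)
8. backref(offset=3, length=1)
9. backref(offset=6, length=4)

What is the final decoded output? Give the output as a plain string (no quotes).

Answer: IDVDVVDVVRDVDVVR

Derivation:
Token 1: literal('I'). Output: "I"
Token 2: literal('D'). Output: "ID"
Token 3: literal('V'). Output: "IDV"
Token 4: backref(off=2, len=2). Copied 'DV' from pos 1. Output: "IDVDV"
Token 5: backref(off=3, len=4) (overlapping!). Copied 'VDVV' from pos 2. Output: "IDVDVVDVV"
Token 6: literal('R'). Output: "IDVDVVDVVR"
Token 7: backref(off=4, len=1). Copied 'D' from pos 6. Output: "IDVDVVDVVRD"
Token 8: backref(off=3, len=1). Copied 'V' from pos 8. Output: "IDVDVVDVVRDV"
Token 9: backref(off=6, len=4). Copied 'DVVR' from pos 6. Output: "IDVDVVDVVRDVDVVR"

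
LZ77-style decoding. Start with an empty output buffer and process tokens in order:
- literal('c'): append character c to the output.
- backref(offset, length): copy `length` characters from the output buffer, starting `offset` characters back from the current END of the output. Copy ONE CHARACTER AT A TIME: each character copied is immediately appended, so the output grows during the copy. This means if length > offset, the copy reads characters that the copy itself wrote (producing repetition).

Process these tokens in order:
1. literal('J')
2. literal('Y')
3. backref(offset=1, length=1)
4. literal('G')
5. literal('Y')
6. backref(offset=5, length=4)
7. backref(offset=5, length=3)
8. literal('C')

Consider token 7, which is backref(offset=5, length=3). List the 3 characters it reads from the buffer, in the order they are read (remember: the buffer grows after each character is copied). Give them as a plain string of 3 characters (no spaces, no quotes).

Answer: YJY

Derivation:
Token 1: literal('J'). Output: "J"
Token 2: literal('Y'). Output: "JY"
Token 3: backref(off=1, len=1). Copied 'Y' from pos 1. Output: "JYY"
Token 4: literal('G'). Output: "JYYG"
Token 5: literal('Y'). Output: "JYYGY"
Token 6: backref(off=5, len=4). Copied 'JYYG' from pos 0. Output: "JYYGYJYYG"
Token 7: backref(off=5, len=3). Buffer before: "JYYGYJYYG" (len 9)
  byte 1: read out[4]='Y', append. Buffer now: "JYYGYJYYGY"
  byte 2: read out[5]='J', append. Buffer now: "JYYGYJYYGYJ"
  byte 3: read out[6]='Y', append. Buffer now: "JYYGYJYYGYJY"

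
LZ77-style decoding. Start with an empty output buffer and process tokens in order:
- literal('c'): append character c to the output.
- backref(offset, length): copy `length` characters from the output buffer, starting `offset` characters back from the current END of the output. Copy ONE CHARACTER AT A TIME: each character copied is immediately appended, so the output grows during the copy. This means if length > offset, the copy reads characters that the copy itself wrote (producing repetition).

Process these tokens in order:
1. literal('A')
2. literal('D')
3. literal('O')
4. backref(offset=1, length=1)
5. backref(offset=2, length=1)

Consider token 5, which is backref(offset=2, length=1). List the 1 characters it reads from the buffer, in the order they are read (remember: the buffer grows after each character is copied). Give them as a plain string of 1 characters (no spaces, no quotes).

Answer: O

Derivation:
Token 1: literal('A'). Output: "A"
Token 2: literal('D'). Output: "AD"
Token 3: literal('O'). Output: "ADO"
Token 4: backref(off=1, len=1). Copied 'O' from pos 2. Output: "ADOO"
Token 5: backref(off=2, len=1). Buffer before: "ADOO" (len 4)
  byte 1: read out[2]='O', append. Buffer now: "ADOOO"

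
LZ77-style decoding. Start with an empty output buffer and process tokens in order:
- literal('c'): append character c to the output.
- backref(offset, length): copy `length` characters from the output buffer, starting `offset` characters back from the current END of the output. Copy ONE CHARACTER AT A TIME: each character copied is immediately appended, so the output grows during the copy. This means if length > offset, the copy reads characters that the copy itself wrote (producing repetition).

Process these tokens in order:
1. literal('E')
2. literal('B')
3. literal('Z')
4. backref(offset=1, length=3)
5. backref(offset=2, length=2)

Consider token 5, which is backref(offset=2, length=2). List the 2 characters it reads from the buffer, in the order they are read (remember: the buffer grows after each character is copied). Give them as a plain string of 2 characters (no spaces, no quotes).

Token 1: literal('E'). Output: "E"
Token 2: literal('B'). Output: "EB"
Token 3: literal('Z'). Output: "EBZ"
Token 4: backref(off=1, len=3) (overlapping!). Copied 'ZZZ' from pos 2. Output: "EBZZZZ"
Token 5: backref(off=2, len=2). Buffer before: "EBZZZZ" (len 6)
  byte 1: read out[4]='Z', append. Buffer now: "EBZZZZZ"
  byte 2: read out[5]='Z', append. Buffer now: "EBZZZZZZ"

Answer: ZZ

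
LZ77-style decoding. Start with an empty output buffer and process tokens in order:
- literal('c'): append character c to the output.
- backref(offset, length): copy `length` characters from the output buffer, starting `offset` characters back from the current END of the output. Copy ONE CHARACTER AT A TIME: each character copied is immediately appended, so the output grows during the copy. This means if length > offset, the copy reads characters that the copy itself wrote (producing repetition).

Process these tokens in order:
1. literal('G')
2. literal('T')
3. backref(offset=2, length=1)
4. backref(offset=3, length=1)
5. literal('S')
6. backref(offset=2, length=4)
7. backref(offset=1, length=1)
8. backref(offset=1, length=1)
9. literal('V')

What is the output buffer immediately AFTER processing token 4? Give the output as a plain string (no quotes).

Token 1: literal('G'). Output: "G"
Token 2: literal('T'). Output: "GT"
Token 3: backref(off=2, len=1). Copied 'G' from pos 0. Output: "GTG"
Token 4: backref(off=3, len=1). Copied 'G' from pos 0. Output: "GTGG"

Answer: GTGG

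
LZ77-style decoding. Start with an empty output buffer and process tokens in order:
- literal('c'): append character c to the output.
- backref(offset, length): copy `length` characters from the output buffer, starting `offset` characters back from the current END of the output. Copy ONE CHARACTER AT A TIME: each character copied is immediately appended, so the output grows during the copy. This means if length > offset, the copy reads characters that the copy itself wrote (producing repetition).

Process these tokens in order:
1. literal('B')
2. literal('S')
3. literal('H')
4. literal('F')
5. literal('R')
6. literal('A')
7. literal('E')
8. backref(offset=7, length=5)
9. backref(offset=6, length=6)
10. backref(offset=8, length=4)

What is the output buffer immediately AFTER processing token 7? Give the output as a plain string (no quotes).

Token 1: literal('B'). Output: "B"
Token 2: literal('S'). Output: "BS"
Token 3: literal('H'). Output: "BSH"
Token 4: literal('F'). Output: "BSHF"
Token 5: literal('R'). Output: "BSHFR"
Token 6: literal('A'). Output: "BSHFRA"
Token 7: literal('E'). Output: "BSHFRAE"

Answer: BSHFRAE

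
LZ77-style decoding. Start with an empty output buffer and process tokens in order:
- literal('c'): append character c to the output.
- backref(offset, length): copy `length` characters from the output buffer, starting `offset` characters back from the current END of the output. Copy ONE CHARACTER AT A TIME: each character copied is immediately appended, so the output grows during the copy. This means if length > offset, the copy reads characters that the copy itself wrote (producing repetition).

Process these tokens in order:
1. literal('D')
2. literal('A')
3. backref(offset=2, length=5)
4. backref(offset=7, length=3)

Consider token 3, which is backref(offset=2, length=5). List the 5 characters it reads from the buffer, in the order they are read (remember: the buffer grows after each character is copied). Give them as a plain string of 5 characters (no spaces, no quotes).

Token 1: literal('D'). Output: "D"
Token 2: literal('A'). Output: "DA"
Token 3: backref(off=2, len=5). Buffer before: "DA" (len 2)
  byte 1: read out[0]='D', append. Buffer now: "DAD"
  byte 2: read out[1]='A', append. Buffer now: "DADA"
  byte 3: read out[2]='D', append. Buffer now: "DADAD"
  byte 4: read out[3]='A', append. Buffer now: "DADADA"
  byte 5: read out[4]='D', append. Buffer now: "DADADAD"

Answer: DADAD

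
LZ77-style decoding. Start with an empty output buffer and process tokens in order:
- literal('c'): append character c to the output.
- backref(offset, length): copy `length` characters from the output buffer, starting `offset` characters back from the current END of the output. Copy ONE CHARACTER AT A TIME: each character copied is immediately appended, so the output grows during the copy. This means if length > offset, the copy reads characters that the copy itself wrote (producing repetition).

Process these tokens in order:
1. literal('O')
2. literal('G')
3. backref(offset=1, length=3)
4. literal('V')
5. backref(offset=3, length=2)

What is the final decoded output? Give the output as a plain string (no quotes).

Answer: OGGGGVGG

Derivation:
Token 1: literal('O'). Output: "O"
Token 2: literal('G'). Output: "OG"
Token 3: backref(off=1, len=3) (overlapping!). Copied 'GGG' from pos 1. Output: "OGGGG"
Token 4: literal('V'). Output: "OGGGGV"
Token 5: backref(off=3, len=2). Copied 'GG' from pos 3. Output: "OGGGGVGG"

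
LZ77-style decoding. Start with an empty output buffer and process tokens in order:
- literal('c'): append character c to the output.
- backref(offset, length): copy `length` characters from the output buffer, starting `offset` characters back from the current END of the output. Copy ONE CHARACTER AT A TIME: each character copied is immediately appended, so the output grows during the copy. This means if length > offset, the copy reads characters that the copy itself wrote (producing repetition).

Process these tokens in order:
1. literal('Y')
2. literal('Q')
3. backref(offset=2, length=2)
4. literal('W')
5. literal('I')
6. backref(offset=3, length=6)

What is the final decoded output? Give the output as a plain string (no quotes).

Answer: YQYQWIQWIQWI

Derivation:
Token 1: literal('Y'). Output: "Y"
Token 2: literal('Q'). Output: "YQ"
Token 3: backref(off=2, len=2). Copied 'YQ' from pos 0. Output: "YQYQ"
Token 4: literal('W'). Output: "YQYQW"
Token 5: literal('I'). Output: "YQYQWI"
Token 6: backref(off=3, len=6) (overlapping!). Copied 'QWIQWI' from pos 3. Output: "YQYQWIQWIQWI"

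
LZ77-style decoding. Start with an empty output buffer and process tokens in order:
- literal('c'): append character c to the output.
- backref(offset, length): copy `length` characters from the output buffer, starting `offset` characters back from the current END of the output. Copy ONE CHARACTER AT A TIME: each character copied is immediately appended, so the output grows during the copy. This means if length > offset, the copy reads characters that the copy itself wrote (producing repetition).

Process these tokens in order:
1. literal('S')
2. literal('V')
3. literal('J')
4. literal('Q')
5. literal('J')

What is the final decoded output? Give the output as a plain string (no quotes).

Token 1: literal('S'). Output: "S"
Token 2: literal('V'). Output: "SV"
Token 3: literal('J'). Output: "SVJ"
Token 4: literal('Q'). Output: "SVJQ"
Token 5: literal('J'). Output: "SVJQJ"

Answer: SVJQJ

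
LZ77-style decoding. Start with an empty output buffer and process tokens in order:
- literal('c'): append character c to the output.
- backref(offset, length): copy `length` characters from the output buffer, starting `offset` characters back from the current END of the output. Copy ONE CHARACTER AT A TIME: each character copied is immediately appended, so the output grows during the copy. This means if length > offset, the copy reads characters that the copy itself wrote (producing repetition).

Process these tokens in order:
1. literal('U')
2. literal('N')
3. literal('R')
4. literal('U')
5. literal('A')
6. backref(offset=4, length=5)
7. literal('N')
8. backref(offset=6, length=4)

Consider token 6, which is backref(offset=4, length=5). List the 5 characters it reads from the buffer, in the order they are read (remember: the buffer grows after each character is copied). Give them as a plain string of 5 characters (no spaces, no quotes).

Token 1: literal('U'). Output: "U"
Token 2: literal('N'). Output: "UN"
Token 3: literal('R'). Output: "UNR"
Token 4: literal('U'). Output: "UNRU"
Token 5: literal('A'). Output: "UNRUA"
Token 6: backref(off=4, len=5). Buffer before: "UNRUA" (len 5)
  byte 1: read out[1]='N', append. Buffer now: "UNRUAN"
  byte 2: read out[2]='R', append. Buffer now: "UNRUANR"
  byte 3: read out[3]='U', append. Buffer now: "UNRUANRU"
  byte 4: read out[4]='A', append. Buffer now: "UNRUANRUA"
  byte 5: read out[5]='N', append. Buffer now: "UNRUANRUAN"

Answer: NRUAN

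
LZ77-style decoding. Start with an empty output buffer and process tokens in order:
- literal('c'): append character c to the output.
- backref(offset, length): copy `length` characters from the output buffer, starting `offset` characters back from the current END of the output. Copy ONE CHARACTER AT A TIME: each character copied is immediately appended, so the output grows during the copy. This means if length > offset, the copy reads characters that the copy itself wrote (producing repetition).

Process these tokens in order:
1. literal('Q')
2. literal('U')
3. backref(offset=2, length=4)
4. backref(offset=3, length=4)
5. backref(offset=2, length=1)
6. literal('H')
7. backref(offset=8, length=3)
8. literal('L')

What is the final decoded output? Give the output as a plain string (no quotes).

Token 1: literal('Q'). Output: "Q"
Token 2: literal('U'). Output: "QU"
Token 3: backref(off=2, len=4) (overlapping!). Copied 'QUQU' from pos 0. Output: "QUQUQU"
Token 4: backref(off=3, len=4) (overlapping!). Copied 'UQUU' from pos 3. Output: "QUQUQUUQUU"
Token 5: backref(off=2, len=1). Copied 'U' from pos 8. Output: "QUQUQUUQUUU"
Token 6: literal('H'). Output: "QUQUQUUQUUUH"
Token 7: backref(off=8, len=3). Copied 'QUU' from pos 4. Output: "QUQUQUUQUUUHQUU"
Token 8: literal('L'). Output: "QUQUQUUQUUUHQUUL"

Answer: QUQUQUUQUUUHQUUL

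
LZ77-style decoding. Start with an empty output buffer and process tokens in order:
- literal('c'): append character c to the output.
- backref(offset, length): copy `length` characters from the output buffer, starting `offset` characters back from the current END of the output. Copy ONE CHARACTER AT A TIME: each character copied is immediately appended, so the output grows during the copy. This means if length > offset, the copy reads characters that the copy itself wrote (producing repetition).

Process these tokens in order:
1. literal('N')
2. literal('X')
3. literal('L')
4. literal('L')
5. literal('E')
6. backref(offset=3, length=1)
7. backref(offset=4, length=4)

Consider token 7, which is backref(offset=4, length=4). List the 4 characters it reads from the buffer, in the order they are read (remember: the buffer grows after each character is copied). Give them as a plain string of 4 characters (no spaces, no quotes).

Answer: LLEL

Derivation:
Token 1: literal('N'). Output: "N"
Token 2: literal('X'). Output: "NX"
Token 3: literal('L'). Output: "NXL"
Token 4: literal('L'). Output: "NXLL"
Token 5: literal('E'). Output: "NXLLE"
Token 6: backref(off=3, len=1). Copied 'L' from pos 2. Output: "NXLLEL"
Token 7: backref(off=4, len=4). Buffer before: "NXLLEL" (len 6)
  byte 1: read out[2]='L', append. Buffer now: "NXLLELL"
  byte 2: read out[3]='L', append. Buffer now: "NXLLELLL"
  byte 3: read out[4]='E', append. Buffer now: "NXLLELLLE"
  byte 4: read out[5]='L', append. Buffer now: "NXLLELLLEL"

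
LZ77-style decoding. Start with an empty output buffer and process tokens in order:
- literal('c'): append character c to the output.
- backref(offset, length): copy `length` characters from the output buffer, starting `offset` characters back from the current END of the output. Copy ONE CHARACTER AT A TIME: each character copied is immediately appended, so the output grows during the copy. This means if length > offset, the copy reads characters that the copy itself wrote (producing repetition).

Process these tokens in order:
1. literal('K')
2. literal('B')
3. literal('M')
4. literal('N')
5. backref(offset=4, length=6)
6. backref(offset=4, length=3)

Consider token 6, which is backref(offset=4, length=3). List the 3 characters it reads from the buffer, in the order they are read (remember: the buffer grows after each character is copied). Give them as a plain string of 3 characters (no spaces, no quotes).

Answer: MNK

Derivation:
Token 1: literal('K'). Output: "K"
Token 2: literal('B'). Output: "KB"
Token 3: literal('M'). Output: "KBM"
Token 4: literal('N'). Output: "KBMN"
Token 5: backref(off=4, len=6) (overlapping!). Copied 'KBMNKB' from pos 0. Output: "KBMNKBMNKB"
Token 6: backref(off=4, len=3). Buffer before: "KBMNKBMNKB" (len 10)
  byte 1: read out[6]='M', append. Buffer now: "KBMNKBMNKBM"
  byte 2: read out[7]='N', append. Buffer now: "KBMNKBMNKBMN"
  byte 3: read out[8]='K', append. Buffer now: "KBMNKBMNKBMNK"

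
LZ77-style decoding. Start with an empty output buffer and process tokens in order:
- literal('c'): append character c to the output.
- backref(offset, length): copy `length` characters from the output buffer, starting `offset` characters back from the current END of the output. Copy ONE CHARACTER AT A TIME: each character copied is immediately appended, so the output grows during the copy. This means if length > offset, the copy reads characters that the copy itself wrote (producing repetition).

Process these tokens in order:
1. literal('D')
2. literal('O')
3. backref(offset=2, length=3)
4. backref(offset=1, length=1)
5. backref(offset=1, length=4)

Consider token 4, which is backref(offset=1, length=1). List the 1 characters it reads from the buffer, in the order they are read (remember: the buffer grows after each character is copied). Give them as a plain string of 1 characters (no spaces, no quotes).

Token 1: literal('D'). Output: "D"
Token 2: literal('O'). Output: "DO"
Token 3: backref(off=2, len=3) (overlapping!). Copied 'DOD' from pos 0. Output: "DODOD"
Token 4: backref(off=1, len=1). Buffer before: "DODOD" (len 5)
  byte 1: read out[4]='D', append. Buffer now: "DODODD"

Answer: D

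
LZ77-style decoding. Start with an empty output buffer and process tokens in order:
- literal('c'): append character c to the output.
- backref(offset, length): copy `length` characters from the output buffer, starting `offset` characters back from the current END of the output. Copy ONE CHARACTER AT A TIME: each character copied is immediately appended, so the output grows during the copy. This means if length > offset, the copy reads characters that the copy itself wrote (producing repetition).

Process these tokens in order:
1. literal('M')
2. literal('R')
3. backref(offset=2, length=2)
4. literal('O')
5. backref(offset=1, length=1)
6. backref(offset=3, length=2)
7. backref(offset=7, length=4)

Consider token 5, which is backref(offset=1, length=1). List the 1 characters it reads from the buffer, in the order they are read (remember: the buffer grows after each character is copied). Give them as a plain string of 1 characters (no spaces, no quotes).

Token 1: literal('M'). Output: "M"
Token 2: literal('R'). Output: "MR"
Token 3: backref(off=2, len=2). Copied 'MR' from pos 0. Output: "MRMR"
Token 4: literal('O'). Output: "MRMRO"
Token 5: backref(off=1, len=1). Buffer before: "MRMRO" (len 5)
  byte 1: read out[4]='O', append. Buffer now: "MRMROO"

Answer: O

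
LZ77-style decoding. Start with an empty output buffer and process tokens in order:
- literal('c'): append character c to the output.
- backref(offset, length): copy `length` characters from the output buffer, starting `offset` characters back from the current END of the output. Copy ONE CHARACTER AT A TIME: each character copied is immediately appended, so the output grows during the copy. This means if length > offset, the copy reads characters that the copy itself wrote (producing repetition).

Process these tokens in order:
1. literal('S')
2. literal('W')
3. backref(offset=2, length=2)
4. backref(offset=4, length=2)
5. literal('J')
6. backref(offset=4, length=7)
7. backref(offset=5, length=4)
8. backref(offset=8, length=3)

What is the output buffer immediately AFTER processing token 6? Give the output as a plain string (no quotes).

Token 1: literal('S'). Output: "S"
Token 2: literal('W'). Output: "SW"
Token 3: backref(off=2, len=2). Copied 'SW' from pos 0. Output: "SWSW"
Token 4: backref(off=4, len=2). Copied 'SW' from pos 0. Output: "SWSWSW"
Token 5: literal('J'). Output: "SWSWSWJ"
Token 6: backref(off=4, len=7) (overlapping!). Copied 'WSWJWSW' from pos 3. Output: "SWSWSWJWSWJWSW"

Answer: SWSWSWJWSWJWSW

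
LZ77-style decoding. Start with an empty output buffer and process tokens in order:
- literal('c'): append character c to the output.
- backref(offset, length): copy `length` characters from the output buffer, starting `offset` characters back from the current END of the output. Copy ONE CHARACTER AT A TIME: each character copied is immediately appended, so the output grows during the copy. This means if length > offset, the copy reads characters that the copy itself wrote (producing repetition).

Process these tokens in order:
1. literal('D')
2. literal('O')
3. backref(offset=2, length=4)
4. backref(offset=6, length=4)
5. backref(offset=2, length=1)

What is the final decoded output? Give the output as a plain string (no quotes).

Answer: DODODODODOD

Derivation:
Token 1: literal('D'). Output: "D"
Token 2: literal('O'). Output: "DO"
Token 3: backref(off=2, len=4) (overlapping!). Copied 'DODO' from pos 0. Output: "DODODO"
Token 4: backref(off=6, len=4). Copied 'DODO' from pos 0. Output: "DODODODODO"
Token 5: backref(off=2, len=1). Copied 'D' from pos 8. Output: "DODODODODOD"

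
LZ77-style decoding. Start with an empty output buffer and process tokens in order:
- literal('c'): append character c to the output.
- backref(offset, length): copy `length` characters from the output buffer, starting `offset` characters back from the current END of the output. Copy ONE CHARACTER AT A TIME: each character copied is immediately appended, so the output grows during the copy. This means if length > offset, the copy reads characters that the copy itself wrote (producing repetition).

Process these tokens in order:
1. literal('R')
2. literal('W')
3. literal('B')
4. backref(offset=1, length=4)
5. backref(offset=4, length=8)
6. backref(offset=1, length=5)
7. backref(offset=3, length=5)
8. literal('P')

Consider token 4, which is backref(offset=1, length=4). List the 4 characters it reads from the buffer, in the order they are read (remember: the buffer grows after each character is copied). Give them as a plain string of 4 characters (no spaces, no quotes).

Answer: BBBB

Derivation:
Token 1: literal('R'). Output: "R"
Token 2: literal('W'). Output: "RW"
Token 3: literal('B'). Output: "RWB"
Token 4: backref(off=1, len=4). Buffer before: "RWB" (len 3)
  byte 1: read out[2]='B', append. Buffer now: "RWBB"
  byte 2: read out[3]='B', append. Buffer now: "RWBBB"
  byte 3: read out[4]='B', append. Buffer now: "RWBBBB"
  byte 4: read out[5]='B', append. Buffer now: "RWBBBBB"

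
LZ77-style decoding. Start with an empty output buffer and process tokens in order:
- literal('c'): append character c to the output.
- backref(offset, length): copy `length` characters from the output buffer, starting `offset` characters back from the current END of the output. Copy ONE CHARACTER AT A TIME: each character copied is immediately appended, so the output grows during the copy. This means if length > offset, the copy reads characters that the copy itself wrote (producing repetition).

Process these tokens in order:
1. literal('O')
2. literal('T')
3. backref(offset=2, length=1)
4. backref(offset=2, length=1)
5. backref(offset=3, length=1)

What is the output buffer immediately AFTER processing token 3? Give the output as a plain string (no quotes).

Answer: OTO

Derivation:
Token 1: literal('O'). Output: "O"
Token 2: literal('T'). Output: "OT"
Token 3: backref(off=2, len=1). Copied 'O' from pos 0. Output: "OTO"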